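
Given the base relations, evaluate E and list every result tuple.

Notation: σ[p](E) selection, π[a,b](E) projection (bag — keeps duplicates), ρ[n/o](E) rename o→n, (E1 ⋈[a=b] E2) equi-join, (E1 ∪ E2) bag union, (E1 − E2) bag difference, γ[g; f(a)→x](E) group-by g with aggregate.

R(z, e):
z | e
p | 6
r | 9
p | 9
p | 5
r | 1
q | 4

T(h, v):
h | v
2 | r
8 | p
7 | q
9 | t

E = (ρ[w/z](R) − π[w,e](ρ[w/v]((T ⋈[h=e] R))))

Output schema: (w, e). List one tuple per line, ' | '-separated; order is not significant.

Per-node cardinality:
  R → 6
  ρ[w/z](R) → 6
  T → 4
  R → 6
  (T ⋈[h=e] R) → 2
  ρ[w/v]((T ⋈[h=e] R)) → 2
  π[w,e](ρ[w/v]((T ⋈[h=e] R))) → 2
  (ρ[w/z](R) − π[w,e](ρ[w/v]((T ⋈[h=e] R)))) → 6

== RESULT ==
w | e
p | 5
p | 6
p | 9
q | 4
r | 1
r | 9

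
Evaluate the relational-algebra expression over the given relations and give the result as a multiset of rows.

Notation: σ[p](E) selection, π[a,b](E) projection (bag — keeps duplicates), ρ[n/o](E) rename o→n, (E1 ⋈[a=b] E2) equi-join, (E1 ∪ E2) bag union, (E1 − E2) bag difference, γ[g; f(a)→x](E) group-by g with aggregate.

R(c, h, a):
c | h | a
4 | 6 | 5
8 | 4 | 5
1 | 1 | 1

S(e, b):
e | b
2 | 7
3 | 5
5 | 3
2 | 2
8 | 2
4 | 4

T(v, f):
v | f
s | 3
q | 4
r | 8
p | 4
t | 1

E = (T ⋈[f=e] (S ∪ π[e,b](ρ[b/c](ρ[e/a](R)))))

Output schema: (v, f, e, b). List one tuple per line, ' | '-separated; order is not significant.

Subexpression sizes:
  T → 5
  S → 6
  R → 3
  ρ[e/a](R) → 3
  ρ[b/c](ρ[e/a](R)) → 3
  π[e,b](ρ[b/c](ρ[e/a](R))) → 3
  (S ∪ π[e,b](ρ[b/c](ρ[e/a](R)))) → 9
  (T ⋈[f=e] (S ∪ π[e,b](ρ[b/c](ρ[e/a](R))))) → 5

== RESULT ==
v | f | e | b
p | 4 | 4 | 4
q | 4 | 4 | 4
r | 8 | 8 | 2
s | 3 | 3 | 5
t | 1 | 1 | 1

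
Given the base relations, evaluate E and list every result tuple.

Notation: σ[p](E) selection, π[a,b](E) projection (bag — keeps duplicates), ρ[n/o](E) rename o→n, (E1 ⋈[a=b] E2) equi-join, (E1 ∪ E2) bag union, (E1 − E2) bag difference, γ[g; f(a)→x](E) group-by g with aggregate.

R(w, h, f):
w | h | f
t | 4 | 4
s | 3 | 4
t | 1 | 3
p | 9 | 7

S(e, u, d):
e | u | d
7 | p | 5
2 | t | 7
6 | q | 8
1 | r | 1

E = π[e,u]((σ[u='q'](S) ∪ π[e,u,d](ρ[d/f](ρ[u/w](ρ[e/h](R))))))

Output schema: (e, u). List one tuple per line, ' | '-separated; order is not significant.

Per-node cardinality:
  S → 4
  σ[u='q'](S) → 1
  R → 4
  ρ[e/h](R) → 4
  ρ[u/w](ρ[e/h](R)) → 4
  ρ[d/f](ρ[u/w](ρ[e/h](R))) → 4
  π[e,u,d](ρ[d/f](ρ[u/w](ρ[e/h](R)))) → 4
  (σ[u='q'](S) ∪ π[e,u,d](ρ[d/f](ρ[u/w](ρ[e/h](R))))) → 5
  π[e,u]((σ[u='q'](S) ∪ π[e,u,d](ρ[d/f](ρ[u/w](ρ[e/h](R)))))) → 5

== RESULT ==
e | u
1 | t
3 | s
4 | t
6 | q
9 | p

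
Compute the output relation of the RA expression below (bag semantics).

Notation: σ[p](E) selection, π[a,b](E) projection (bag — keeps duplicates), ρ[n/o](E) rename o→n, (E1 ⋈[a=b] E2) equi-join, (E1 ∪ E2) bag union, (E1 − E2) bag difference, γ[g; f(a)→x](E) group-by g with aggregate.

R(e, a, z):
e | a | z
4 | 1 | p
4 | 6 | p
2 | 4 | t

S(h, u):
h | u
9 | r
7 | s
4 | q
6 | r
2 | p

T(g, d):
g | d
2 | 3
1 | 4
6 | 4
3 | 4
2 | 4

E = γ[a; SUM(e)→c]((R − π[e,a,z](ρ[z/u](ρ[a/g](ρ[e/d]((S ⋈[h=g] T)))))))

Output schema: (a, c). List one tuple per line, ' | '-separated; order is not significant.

Per-node cardinality:
  R → 3
  S → 5
  T → 5
  (S ⋈[h=g] T) → 3
  ρ[e/d]((S ⋈[h=g] T)) → 3
  ρ[a/g](ρ[e/d]((S ⋈[h=g] T))) → 3
  ρ[z/u](ρ[a/g](ρ[e/d]((S ⋈[h=g] T)))) → 3
  π[e,a,z](ρ[z/u](ρ[a/g](ρ[e/d]((S ⋈[h=g] T))))) → 3
  (R − π[e,a,z](ρ[z/u](ρ[a/g](ρ[e/d]((S ⋈[h=g] T)))))) → 3
  γ[a; SUM(e)→c]((R − π[e,a,z](ρ[z/u](ρ[a/g](ρ[e/d]((S ⋈[h=g] T))))))) → 3

== RESULT ==
a | c
1 | 4
4 | 2
6 | 4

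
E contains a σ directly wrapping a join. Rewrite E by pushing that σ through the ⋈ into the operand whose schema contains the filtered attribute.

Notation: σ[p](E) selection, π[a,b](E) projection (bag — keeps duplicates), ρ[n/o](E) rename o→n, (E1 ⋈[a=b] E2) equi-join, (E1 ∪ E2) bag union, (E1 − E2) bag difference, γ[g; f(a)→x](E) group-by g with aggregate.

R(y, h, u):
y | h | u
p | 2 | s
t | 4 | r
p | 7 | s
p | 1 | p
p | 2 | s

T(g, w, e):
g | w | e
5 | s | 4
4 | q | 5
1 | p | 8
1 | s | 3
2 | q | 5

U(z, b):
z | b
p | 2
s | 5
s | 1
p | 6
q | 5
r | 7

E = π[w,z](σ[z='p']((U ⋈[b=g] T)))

σ filters on z, owned by the left side.
E' = π[w,z]((σ[z='p'](U) ⋈[b=g] T))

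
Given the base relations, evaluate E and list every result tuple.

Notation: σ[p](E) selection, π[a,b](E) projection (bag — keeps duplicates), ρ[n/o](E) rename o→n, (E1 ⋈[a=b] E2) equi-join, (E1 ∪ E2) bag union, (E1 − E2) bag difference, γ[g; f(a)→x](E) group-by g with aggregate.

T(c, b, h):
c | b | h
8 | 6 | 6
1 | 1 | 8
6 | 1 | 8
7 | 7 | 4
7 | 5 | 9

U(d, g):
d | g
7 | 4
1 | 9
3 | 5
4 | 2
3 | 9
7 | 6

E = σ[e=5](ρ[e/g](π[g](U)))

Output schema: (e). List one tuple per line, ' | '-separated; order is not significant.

Row counts bottom-up:
  U → 6
  π[g](U) → 6
  ρ[e/g](π[g](U)) → 6
  σ[e=5](ρ[e/g](π[g](U))) → 1

== RESULT ==
e
5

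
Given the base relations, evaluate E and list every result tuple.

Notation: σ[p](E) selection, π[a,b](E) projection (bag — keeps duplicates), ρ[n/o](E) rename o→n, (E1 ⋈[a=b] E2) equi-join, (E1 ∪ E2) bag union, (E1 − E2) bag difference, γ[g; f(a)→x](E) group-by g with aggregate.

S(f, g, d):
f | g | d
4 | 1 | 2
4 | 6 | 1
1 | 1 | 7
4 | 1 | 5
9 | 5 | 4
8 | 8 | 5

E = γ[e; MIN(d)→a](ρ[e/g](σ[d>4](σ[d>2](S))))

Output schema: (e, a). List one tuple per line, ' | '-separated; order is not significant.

Stepwise |·|:
  S → 6
  σ[d>2](S) → 4
  σ[d>4](σ[d>2](S)) → 3
  ρ[e/g](σ[d>4](σ[d>2](S))) → 3
  γ[e; MIN(d)→a](ρ[e/g](σ[d>4](σ[d>2](S)))) → 2

== RESULT ==
e | a
1 | 5
8 | 5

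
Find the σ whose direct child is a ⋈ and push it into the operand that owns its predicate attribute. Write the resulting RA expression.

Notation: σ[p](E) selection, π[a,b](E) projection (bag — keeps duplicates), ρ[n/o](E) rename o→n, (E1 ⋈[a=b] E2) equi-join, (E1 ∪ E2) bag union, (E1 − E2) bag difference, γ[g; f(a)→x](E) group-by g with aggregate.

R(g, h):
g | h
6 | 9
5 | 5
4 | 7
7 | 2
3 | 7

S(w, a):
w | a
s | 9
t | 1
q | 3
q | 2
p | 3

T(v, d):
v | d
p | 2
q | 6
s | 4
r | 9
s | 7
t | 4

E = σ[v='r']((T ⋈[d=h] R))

σ filters on v, owned by the left side.
E' = (σ[v='r'](T) ⋈[d=h] R)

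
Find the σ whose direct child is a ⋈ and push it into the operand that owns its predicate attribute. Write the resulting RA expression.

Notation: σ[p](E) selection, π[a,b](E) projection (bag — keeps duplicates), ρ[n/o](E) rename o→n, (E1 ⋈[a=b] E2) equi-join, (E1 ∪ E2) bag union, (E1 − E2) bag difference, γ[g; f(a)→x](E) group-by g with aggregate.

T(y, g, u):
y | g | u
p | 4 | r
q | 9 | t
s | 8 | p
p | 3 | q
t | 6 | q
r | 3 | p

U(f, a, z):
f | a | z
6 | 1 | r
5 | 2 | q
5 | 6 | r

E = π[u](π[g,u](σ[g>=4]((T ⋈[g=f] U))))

σ filters on g, owned by the left side.
E' = π[u](π[g,u]((σ[g>=4](T) ⋈[g=f] U)))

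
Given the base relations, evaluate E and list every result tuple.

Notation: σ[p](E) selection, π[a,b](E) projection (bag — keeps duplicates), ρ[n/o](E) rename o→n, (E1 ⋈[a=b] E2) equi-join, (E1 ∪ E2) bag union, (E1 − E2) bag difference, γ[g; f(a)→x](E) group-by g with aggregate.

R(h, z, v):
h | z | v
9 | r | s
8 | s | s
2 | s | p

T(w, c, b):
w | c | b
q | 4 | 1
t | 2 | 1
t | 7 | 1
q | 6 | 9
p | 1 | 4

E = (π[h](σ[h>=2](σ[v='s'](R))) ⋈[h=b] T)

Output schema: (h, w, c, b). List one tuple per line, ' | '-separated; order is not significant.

Stepwise |·|:
  R → 3
  σ[v='s'](R) → 2
  σ[h>=2](σ[v='s'](R)) → 2
  π[h](σ[h>=2](σ[v='s'](R))) → 2
  T → 5
  (π[h](σ[h>=2](σ[v='s'](R))) ⋈[h=b] T) → 1

== RESULT ==
h | w | c | b
9 | q | 6 | 9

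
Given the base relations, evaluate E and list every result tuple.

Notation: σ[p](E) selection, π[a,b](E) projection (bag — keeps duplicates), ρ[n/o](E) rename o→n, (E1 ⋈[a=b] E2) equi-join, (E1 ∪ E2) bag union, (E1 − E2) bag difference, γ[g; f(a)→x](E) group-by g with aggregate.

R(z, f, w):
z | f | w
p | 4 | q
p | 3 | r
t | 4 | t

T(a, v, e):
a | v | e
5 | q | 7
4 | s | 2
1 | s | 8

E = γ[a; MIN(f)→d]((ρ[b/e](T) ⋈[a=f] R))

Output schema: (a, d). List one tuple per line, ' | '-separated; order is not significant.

Stepwise |·|:
  T → 3
  ρ[b/e](T) → 3
  R → 3
  (ρ[b/e](T) ⋈[a=f] R) → 2
  γ[a; MIN(f)→d]((ρ[b/e](T) ⋈[a=f] R)) → 1

== RESULT ==
a | d
4 | 4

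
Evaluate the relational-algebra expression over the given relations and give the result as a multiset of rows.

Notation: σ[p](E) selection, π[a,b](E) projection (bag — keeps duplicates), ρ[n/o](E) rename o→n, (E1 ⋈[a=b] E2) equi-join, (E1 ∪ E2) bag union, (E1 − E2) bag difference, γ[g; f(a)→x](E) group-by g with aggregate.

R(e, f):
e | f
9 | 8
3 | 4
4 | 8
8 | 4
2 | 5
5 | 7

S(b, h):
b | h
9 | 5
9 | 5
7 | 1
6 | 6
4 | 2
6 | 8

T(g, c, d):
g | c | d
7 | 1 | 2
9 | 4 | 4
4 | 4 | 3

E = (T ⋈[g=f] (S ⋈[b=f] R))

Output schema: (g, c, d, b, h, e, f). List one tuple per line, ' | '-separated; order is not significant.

Stepwise |·|:
  T → 3
  S → 6
  R → 6
  (S ⋈[b=f] R) → 3
  (T ⋈[g=f] (S ⋈[b=f] R)) → 3

== RESULT ==
g | c | d | b | h | e | f
4 | 4 | 3 | 4 | 2 | 3 | 4
4 | 4 | 3 | 4 | 2 | 8 | 4
7 | 1 | 2 | 7 | 1 | 5 | 7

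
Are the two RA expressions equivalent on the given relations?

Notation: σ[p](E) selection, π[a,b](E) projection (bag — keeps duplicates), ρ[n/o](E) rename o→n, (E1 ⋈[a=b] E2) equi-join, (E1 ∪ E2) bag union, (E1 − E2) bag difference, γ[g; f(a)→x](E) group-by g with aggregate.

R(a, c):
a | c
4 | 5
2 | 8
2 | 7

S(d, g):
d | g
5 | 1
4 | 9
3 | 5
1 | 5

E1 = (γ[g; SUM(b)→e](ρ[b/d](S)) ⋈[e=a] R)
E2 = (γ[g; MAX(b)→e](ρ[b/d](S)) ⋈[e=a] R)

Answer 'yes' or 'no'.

E1 row counts bottom-up:
  S → 4
  ρ[b/d](S) → 4
  γ[g; SUM(b)→e](ρ[b/d](S)) → 3
  R → 3
  (γ[g; SUM(b)→e](ρ[b/d](S)) ⋈[e=a] R) → 2
E2 row counts bottom-up:
  S → 4
  ρ[b/d](S) → 4
  γ[g; MAX(b)→e](ρ[b/d](S)) → 3
  R → 3
  (γ[g; MAX(b)→e](ρ[b/d](S)) ⋈[e=a] R) → 1

E1 result:
g | e | a | c
5 | 4 | 4 | 5
9 | 4 | 4 | 5
E2 result:
g | e | a | c
9 | 4 | 4 | 5
Witness: (5, 4, 4, 5) appears 1× in E1 but 0× in E2.

no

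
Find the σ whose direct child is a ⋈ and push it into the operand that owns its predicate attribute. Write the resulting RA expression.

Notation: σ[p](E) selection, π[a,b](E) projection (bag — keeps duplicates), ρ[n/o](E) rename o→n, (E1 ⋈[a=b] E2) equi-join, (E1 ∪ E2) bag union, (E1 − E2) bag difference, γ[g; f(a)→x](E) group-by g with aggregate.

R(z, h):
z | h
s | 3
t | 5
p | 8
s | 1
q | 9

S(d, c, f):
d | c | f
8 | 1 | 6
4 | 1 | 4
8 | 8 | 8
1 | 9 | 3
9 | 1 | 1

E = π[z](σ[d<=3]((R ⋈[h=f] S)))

σ filters on d, owned by the right side.
E' = π[z]((R ⋈[h=f] σ[d<=3](S)))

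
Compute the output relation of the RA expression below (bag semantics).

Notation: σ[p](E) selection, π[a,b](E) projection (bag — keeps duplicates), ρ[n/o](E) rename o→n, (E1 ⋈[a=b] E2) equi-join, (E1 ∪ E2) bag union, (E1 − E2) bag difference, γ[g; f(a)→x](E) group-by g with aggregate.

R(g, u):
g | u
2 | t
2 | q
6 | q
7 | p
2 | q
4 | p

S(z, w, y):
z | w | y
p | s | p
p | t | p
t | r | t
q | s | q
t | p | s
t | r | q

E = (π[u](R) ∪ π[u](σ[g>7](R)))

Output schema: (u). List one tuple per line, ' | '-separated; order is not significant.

Subexpression sizes:
  R → 6
  π[u](R) → 6
  R → 6
  σ[g>7](R) → 0
  π[u](σ[g>7](R)) → 0
  (π[u](R) ∪ π[u](σ[g>7](R))) → 6

== RESULT ==
u
p
p
q
q
q
t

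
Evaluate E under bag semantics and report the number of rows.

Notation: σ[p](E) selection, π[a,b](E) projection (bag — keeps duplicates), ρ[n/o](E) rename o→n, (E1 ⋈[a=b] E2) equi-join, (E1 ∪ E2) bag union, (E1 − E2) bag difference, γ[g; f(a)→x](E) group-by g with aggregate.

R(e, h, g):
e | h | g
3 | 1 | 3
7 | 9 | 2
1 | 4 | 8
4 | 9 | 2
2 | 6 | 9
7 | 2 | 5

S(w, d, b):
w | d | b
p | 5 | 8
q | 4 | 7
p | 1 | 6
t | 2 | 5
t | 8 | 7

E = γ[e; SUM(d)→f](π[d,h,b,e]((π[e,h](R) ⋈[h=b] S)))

Subexpression sizes:
  R → 6
  π[e,h](R) → 6
  S → 5
  (π[e,h](R) ⋈[h=b] S) → 1
  π[d,h,b,e]((π[e,h](R) ⋈[h=b] S)) → 1
  γ[e; SUM(d)→f](π[d,h,b,e]((π[e,h](R) ⋈[h=b] S))) → 1

|E| = 1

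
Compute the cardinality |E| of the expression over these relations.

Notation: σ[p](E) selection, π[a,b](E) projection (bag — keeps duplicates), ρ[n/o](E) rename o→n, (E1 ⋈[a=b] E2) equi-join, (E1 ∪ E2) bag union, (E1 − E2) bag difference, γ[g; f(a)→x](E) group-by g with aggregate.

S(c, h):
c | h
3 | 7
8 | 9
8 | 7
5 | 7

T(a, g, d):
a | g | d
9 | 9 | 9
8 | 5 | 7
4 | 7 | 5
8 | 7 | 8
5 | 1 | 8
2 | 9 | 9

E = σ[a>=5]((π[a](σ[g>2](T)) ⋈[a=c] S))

Row counts bottom-up:
  T → 6
  σ[g>2](T) → 5
  π[a](σ[g>2](T)) → 5
  S → 4
  (π[a](σ[g>2](T)) ⋈[a=c] S) → 4
  σ[a>=5]((π[a](σ[g>2](T)) ⋈[a=c] S)) → 4

|E| = 4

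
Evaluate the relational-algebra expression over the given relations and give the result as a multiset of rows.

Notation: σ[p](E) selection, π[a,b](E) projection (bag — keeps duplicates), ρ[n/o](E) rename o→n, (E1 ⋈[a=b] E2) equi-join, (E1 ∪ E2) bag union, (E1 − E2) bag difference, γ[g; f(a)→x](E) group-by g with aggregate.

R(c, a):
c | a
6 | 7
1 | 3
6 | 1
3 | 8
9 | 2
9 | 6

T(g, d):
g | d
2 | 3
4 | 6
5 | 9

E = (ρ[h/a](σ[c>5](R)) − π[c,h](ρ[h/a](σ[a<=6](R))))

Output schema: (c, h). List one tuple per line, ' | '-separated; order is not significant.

Stepwise |·|:
  R → 6
  σ[c>5](R) → 4
  ρ[h/a](σ[c>5](R)) → 4
  R → 6
  σ[a<=6](R) → 4
  ρ[h/a](σ[a<=6](R)) → 4
  π[c,h](ρ[h/a](σ[a<=6](R))) → 4
  (ρ[h/a](σ[c>5](R)) − π[c,h](ρ[h/a](σ[a<=6](R)))) → 1

== RESULT ==
c | h
6 | 7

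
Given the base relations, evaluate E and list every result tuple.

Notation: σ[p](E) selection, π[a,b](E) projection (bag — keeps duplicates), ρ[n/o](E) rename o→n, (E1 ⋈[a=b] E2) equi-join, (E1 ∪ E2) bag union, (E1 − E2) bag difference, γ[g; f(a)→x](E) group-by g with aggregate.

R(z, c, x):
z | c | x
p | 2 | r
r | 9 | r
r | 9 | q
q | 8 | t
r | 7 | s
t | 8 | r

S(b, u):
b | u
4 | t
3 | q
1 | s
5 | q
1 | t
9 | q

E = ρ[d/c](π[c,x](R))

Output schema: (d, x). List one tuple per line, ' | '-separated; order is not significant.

Stepwise |·|:
  R → 6
  π[c,x](R) → 6
  ρ[d/c](π[c,x](R)) → 6

== RESULT ==
d | x
2 | r
7 | s
8 | r
8 | t
9 | q
9 | r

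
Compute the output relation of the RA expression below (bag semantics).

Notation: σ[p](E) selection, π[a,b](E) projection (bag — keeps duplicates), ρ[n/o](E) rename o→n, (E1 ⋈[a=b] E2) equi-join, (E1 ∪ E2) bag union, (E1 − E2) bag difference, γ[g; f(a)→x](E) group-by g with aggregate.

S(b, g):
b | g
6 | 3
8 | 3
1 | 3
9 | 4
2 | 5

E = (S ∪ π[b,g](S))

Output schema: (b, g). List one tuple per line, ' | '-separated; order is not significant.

Per-node cardinality:
  S → 5
  S → 5
  π[b,g](S) → 5
  (S ∪ π[b,g](S)) → 10

== RESULT ==
b | g
1 | 3
1 | 3
2 | 5
2 | 5
6 | 3
6 | 3
8 | 3
8 | 3
9 | 4
9 | 4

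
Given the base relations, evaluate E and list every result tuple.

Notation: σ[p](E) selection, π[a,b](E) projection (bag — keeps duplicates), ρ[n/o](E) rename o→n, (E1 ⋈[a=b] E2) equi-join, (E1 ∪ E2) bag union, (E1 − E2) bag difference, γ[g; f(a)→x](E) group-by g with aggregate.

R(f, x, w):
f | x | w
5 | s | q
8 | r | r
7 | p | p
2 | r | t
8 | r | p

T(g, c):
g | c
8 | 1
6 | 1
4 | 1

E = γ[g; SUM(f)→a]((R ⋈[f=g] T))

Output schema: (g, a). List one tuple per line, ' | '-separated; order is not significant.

Per-node cardinality:
  R → 5
  T → 3
  (R ⋈[f=g] T) → 2
  γ[g; SUM(f)→a]((R ⋈[f=g] T)) → 1

== RESULT ==
g | a
8 | 16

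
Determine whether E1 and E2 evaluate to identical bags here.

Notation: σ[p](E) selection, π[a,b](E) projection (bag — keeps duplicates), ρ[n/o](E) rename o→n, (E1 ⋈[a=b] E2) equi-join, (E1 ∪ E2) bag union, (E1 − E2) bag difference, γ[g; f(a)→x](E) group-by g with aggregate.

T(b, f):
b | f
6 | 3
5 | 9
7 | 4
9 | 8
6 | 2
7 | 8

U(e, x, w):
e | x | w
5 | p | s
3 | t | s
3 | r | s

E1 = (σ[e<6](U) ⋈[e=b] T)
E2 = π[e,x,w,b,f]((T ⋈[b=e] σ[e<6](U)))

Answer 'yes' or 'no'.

E1 per-node cardinality:
  U → 3
  σ[e<6](U) → 3
  T → 6
  (σ[e<6](U) ⋈[e=b] T) → 1
E2 per-node cardinality:
  T → 6
  U → 3
  σ[e<6](U) → 3
  (T ⋈[b=e] σ[e<6](U)) → 1
  π[e,x,w,b,f]((T ⋈[b=e] σ[e<6](U))) → 1

E1 and E2 produce the same multiset:
e | x | w | b | f
5 | p | s | 5 | 9

yes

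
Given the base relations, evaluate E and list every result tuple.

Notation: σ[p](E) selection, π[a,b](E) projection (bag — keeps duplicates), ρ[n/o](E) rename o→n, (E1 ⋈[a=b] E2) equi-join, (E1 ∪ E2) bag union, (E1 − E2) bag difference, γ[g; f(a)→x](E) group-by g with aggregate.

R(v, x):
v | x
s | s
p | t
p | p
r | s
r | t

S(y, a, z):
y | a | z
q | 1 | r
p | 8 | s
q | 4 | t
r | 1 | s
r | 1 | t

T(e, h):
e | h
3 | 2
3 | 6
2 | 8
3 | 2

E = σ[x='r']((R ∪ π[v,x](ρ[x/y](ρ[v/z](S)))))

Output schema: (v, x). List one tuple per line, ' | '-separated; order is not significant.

Row counts bottom-up:
  R → 5
  S → 5
  ρ[v/z](S) → 5
  ρ[x/y](ρ[v/z](S)) → 5
  π[v,x](ρ[x/y](ρ[v/z](S))) → 5
  (R ∪ π[v,x](ρ[x/y](ρ[v/z](S)))) → 10
  σ[x='r']((R ∪ π[v,x](ρ[x/y](ρ[v/z](S))))) → 2

== RESULT ==
v | x
s | r
t | r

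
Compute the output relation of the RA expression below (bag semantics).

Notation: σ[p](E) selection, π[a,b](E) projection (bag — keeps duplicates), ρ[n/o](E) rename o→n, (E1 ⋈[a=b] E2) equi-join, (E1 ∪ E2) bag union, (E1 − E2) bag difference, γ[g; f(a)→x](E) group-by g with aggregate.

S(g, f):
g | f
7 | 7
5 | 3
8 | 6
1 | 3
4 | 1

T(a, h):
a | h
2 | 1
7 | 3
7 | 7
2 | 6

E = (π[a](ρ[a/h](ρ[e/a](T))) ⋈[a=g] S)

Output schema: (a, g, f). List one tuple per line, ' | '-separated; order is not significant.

Row counts bottom-up:
  T → 4
  ρ[e/a](T) → 4
  ρ[a/h](ρ[e/a](T)) → 4
  π[a](ρ[a/h](ρ[e/a](T))) → 4
  S → 5
  (π[a](ρ[a/h](ρ[e/a](T))) ⋈[a=g] S) → 2

== RESULT ==
a | g | f
1 | 1 | 3
7 | 7 | 7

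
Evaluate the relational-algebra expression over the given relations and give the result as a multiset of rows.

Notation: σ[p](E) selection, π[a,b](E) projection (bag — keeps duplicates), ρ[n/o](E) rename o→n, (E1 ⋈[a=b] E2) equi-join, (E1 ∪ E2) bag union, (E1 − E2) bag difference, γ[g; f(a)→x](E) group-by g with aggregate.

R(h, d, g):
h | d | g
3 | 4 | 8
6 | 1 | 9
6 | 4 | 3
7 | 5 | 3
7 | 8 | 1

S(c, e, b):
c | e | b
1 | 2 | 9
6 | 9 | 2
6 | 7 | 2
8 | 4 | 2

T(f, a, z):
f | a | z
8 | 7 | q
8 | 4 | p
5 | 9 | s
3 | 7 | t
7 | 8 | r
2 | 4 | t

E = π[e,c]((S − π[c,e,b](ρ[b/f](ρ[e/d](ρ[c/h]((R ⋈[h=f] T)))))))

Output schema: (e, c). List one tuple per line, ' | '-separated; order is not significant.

Per-node cardinality:
  S → 4
  R → 5
  T → 6
  (R ⋈[h=f] T) → 3
  ρ[c/h]((R ⋈[h=f] T)) → 3
  ρ[e/d](ρ[c/h]((R ⋈[h=f] T))) → 3
  ρ[b/f](ρ[e/d](ρ[c/h]((R ⋈[h=f] T)))) → 3
  π[c,e,b](ρ[b/f](ρ[e/d](ρ[c/h]((R ⋈[h=f] T))))) → 3
  (S − π[c,e,b](ρ[b/f](ρ[e/d](ρ[c/h]((R ⋈[h=f] T)))))) → 4
  π[e,c]((S − π[c,e,b](ρ[b/f](ρ[e/d](ρ[c/h]((R ⋈[h=f] T))))))) → 4

== RESULT ==
e | c
2 | 1
4 | 8
7 | 6
9 | 6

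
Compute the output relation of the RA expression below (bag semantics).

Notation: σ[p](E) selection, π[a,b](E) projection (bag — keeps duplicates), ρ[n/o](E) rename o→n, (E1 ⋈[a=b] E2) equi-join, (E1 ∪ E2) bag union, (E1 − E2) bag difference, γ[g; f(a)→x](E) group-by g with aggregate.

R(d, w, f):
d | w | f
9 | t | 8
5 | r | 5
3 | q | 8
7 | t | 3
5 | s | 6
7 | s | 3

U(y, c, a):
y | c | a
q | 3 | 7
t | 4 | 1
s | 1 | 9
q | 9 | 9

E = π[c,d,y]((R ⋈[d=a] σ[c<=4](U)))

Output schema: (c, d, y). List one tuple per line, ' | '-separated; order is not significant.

Subexpression sizes:
  R → 6
  U → 4
  σ[c<=4](U) → 3
  (R ⋈[d=a] σ[c<=4](U)) → 3
  π[c,d,y]((R ⋈[d=a] σ[c<=4](U))) → 3

== RESULT ==
c | d | y
1 | 9 | s
3 | 7 | q
3 | 7 | q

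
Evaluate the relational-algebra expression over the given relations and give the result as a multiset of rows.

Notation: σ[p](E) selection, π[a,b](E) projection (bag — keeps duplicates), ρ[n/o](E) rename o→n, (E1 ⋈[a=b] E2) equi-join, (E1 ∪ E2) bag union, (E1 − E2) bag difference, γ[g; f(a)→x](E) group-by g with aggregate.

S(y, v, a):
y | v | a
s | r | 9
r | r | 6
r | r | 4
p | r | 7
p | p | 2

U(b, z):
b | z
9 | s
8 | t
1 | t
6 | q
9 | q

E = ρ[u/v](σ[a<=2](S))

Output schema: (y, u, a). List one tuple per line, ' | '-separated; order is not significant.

Per-node cardinality:
  S → 5
  σ[a<=2](S) → 1
  ρ[u/v](σ[a<=2](S)) → 1

== RESULT ==
y | u | a
p | p | 2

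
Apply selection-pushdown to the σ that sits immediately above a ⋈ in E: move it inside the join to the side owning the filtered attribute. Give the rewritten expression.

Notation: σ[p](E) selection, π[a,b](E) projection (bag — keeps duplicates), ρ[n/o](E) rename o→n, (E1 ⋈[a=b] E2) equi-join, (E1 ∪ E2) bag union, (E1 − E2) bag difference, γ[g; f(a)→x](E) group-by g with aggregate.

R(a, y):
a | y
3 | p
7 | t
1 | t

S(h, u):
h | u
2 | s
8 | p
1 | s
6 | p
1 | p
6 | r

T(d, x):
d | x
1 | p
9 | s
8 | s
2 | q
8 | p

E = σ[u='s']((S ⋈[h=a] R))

σ filters on u, owned by the left side.
E' = (σ[u='s'](S) ⋈[h=a] R)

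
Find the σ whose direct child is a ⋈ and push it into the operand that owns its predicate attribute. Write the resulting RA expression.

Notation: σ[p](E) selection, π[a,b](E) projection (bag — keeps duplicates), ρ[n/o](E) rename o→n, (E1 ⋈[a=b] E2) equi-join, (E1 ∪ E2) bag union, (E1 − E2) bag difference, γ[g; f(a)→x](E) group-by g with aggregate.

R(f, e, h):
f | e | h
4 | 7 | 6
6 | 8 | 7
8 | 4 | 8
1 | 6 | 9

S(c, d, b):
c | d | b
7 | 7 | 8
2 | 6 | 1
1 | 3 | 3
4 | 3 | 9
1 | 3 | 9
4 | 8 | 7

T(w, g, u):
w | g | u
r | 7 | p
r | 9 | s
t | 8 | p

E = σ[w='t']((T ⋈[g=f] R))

σ filters on w, owned by the left side.
E' = (σ[w='t'](T) ⋈[g=f] R)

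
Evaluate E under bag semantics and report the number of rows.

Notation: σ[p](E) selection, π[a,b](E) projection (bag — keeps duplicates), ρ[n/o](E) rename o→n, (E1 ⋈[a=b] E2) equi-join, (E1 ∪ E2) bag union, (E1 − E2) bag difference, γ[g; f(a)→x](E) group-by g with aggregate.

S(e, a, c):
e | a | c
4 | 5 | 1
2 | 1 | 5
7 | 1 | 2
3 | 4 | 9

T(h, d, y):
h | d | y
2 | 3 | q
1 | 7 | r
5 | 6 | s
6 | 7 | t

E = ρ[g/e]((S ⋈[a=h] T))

Subexpression sizes:
  S → 4
  T → 4
  (S ⋈[a=h] T) → 3
  ρ[g/e]((S ⋈[a=h] T)) → 3

|E| = 3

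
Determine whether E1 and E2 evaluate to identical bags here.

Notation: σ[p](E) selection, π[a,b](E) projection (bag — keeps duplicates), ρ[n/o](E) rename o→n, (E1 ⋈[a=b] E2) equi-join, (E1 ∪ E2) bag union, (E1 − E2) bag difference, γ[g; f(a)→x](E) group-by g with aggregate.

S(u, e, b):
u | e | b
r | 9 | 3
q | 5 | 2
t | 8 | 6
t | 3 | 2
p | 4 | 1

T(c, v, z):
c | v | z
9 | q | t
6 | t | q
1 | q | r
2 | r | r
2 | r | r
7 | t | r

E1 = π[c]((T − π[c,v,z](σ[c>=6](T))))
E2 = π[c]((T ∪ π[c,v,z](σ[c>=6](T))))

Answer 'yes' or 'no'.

E1 row counts bottom-up:
  T → 6
  T → 6
  σ[c>=6](T) → 3
  π[c,v,z](σ[c>=6](T)) → 3
  (T − π[c,v,z](σ[c>=6](T))) → 3
  π[c]((T − π[c,v,z](σ[c>=6](T)))) → 3
E2 row counts bottom-up:
  T → 6
  T → 6
  σ[c>=6](T) → 3
  π[c,v,z](σ[c>=6](T)) → 3
  (T ∪ π[c,v,z](σ[c>=6](T))) → 9
  π[c]((T ∪ π[c,v,z](σ[c>=6](T)))) → 9

E1 result:
c
1
2
2
E2 result:
c
1
2
2
6
6
7
7
9
9
Witness: (6,) appears 0× in E1 but 2× in E2.

no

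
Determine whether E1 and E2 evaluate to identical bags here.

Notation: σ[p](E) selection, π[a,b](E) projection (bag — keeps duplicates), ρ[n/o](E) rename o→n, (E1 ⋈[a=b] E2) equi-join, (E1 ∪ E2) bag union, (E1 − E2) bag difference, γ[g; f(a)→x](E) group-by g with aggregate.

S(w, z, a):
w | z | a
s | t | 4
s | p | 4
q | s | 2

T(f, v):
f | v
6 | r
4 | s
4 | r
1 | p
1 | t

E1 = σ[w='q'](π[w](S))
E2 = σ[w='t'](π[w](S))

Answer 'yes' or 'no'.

E1 stepwise |·|:
  S → 3
  π[w](S) → 3
  σ[w='q'](π[w](S)) → 1
E2 stepwise |·|:
  S → 3
  π[w](S) → 3
  σ[w='t'](π[w](S)) → 0

E1 result:
w
q
E2 result:
w
(0 rows)
Witness: ('q',) appears 1× in E1 but 0× in E2.

no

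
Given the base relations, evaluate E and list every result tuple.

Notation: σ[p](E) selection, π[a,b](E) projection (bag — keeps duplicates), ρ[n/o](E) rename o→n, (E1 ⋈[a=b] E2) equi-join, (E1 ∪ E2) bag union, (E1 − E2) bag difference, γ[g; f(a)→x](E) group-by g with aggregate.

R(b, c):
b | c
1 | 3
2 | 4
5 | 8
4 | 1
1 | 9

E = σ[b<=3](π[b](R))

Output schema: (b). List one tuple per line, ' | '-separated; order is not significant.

Per-node cardinality:
  R → 5
  π[b](R) → 5
  σ[b<=3](π[b](R)) → 3

== RESULT ==
b
1
1
2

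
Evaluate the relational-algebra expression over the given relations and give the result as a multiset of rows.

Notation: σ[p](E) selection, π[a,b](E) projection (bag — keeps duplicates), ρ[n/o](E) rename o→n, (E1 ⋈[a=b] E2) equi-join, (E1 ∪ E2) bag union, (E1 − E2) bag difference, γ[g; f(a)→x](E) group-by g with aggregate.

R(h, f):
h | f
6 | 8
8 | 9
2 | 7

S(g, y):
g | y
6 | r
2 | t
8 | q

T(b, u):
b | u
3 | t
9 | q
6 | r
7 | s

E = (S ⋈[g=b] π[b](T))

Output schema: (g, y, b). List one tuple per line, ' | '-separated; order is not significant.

Subexpression sizes:
  S → 3
  T → 4
  π[b](T) → 4
  (S ⋈[g=b] π[b](T)) → 1

== RESULT ==
g | y | b
6 | r | 6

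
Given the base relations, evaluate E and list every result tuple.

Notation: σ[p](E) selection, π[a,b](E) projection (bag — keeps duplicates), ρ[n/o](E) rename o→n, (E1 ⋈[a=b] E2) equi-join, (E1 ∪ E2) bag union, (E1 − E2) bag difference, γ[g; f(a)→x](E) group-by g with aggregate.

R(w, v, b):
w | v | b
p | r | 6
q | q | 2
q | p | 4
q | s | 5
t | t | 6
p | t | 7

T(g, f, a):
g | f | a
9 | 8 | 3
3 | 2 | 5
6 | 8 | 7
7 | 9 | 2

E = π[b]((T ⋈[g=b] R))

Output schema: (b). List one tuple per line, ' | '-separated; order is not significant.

Stepwise |·|:
  T → 4
  R → 6
  (T ⋈[g=b] R) → 3
  π[b]((T ⋈[g=b] R)) → 3

== RESULT ==
b
6
6
7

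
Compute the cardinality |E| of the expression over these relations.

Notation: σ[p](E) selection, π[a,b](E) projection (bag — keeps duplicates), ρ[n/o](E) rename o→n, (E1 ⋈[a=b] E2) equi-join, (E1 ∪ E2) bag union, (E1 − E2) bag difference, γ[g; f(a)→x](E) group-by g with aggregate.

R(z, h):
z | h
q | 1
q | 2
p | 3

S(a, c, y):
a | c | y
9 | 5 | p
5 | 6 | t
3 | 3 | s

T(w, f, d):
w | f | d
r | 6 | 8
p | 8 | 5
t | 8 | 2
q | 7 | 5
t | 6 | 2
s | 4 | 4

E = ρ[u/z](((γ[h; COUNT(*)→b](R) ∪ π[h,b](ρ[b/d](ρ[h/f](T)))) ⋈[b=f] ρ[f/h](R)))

Subexpression sizes:
  R → 3
  γ[h; COUNT(*)→b](R) → 3
  T → 6
  ρ[h/f](T) → 6
  ρ[b/d](ρ[h/f](T)) → 6
  π[h,b](ρ[b/d](ρ[h/f](T))) → 6
  (γ[h; COUNT(*)→b](R) ∪ π[h,b](ρ[b/d](ρ[h/f](T)))) → 9
  R → 3
  ρ[f/h](R) → 3
  ((γ[h; COUNT(*)→b](R) ∪ π[h,b](ρ[b/d](ρ[h/f](T)))) ⋈[b=f] ρ[f/h](R)) → 5
  ρ[u/z](((γ[h; COUNT(*)→b](R) ∪ π[h,b](ρ[b/d](ρ[h/f](T)))) ⋈[b=f] ρ[f/h](R))) → 5

|E| = 5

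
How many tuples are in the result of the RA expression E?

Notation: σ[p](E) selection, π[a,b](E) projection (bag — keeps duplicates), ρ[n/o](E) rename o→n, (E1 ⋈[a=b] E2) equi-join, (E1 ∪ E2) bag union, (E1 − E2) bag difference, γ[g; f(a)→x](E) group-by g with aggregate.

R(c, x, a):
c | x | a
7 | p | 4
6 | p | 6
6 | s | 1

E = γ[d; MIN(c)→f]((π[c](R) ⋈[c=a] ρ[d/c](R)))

Stepwise |·|:
  R → 3
  π[c](R) → 3
  R → 3
  ρ[d/c](R) → 3
  (π[c](R) ⋈[c=a] ρ[d/c](R)) → 2
  γ[d; MIN(c)→f]((π[c](R) ⋈[c=a] ρ[d/c](R))) → 1

|E| = 1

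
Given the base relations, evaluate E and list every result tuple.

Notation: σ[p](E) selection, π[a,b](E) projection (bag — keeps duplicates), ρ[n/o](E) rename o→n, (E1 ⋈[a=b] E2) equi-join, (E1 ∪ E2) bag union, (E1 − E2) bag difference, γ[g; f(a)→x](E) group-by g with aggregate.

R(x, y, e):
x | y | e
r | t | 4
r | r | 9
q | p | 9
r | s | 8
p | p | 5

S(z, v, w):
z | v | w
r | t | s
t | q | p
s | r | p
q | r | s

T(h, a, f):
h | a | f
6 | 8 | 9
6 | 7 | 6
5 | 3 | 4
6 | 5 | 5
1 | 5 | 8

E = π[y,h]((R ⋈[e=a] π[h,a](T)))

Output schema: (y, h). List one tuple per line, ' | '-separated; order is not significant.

Stepwise |·|:
  R → 5
  T → 5
  π[h,a](T) → 5
  (R ⋈[e=a] π[h,a](T)) → 3
  π[y,h]((R ⋈[e=a] π[h,a](T))) → 3

== RESULT ==
y | h
p | 1
p | 6
s | 6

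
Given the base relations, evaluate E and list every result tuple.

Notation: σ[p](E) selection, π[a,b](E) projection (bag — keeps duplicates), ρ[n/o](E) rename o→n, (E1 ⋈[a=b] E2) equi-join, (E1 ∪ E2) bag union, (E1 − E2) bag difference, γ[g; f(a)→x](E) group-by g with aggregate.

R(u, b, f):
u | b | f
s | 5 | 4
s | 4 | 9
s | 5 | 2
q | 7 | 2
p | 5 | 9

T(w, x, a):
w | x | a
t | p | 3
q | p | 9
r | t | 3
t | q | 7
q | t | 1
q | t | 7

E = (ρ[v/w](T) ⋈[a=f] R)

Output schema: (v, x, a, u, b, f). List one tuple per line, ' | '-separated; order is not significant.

Subexpression sizes:
  T → 6
  ρ[v/w](T) → 6
  R → 5
  (ρ[v/w](T) ⋈[a=f] R) → 2

== RESULT ==
v | x | a | u | b | f
q | p | 9 | p | 5 | 9
q | p | 9 | s | 4 | 9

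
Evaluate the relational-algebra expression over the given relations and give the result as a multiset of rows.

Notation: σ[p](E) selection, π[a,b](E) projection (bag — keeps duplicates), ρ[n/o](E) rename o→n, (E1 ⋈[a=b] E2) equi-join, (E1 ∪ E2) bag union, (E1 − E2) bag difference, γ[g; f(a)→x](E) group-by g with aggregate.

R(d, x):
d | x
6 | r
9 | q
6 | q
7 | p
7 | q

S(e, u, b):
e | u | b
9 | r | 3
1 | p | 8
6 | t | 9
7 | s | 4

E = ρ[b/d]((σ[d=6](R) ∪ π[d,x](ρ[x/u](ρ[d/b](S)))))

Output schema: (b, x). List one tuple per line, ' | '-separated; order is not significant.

Per-node cardinality:
  R → 5
  σ[d=6](R) → 2
  S → 4
  ρ[d/b](S) → 4
  ρ[x/u](ρ[d/b](S)) → 4
  π[d,x](ρ[x/u](ρ[d/b](S))) → 4
  (σ[d=6](R) ∪ π[d,x](ρ[x/u](ρ[d/b](S)))) → 6
  ρ[b/d]((σ[d=6](R) ∪ π[d,x](ρ[x/u](ρ[d/b](S))))) → 6

== RESULT ==
b | x
3 | r
4 | s
6 | q
6 | r
8 | p
9 | t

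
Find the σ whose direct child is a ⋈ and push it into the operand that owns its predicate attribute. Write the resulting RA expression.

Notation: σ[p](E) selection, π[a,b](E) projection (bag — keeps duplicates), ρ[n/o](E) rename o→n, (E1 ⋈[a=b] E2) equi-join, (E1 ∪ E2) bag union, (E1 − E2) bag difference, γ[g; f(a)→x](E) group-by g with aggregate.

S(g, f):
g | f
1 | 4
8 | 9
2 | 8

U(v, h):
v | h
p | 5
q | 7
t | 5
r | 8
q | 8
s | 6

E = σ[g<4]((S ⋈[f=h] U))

σ filters on g, owned by the left side.
E' = (σ[g<4](S) ⋈[f=h] U)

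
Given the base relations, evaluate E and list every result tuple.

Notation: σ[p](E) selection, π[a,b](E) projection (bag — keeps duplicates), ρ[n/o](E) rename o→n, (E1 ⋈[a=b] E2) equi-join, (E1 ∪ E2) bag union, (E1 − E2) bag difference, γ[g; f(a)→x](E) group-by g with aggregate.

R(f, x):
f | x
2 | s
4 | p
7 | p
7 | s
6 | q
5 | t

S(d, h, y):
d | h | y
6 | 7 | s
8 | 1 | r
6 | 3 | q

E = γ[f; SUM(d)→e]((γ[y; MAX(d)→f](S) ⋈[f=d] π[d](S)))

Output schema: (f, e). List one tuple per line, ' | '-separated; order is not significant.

Row counts bottom-up:
  S → 3
  γ[y; MAX(d)→f](S) → 3
  S → 3
  π[d](S) → 3
  (γ[y; MAX(d)→f](S) ⋈[f=d] π[d](S)) → 5
  γ[f; SUM(d)→e]((γ[y; MAX(d)→f](S) ⋈[f=d] π[d](S))) → 2

== RESULT ==
f | e
6 | 24
8 | 8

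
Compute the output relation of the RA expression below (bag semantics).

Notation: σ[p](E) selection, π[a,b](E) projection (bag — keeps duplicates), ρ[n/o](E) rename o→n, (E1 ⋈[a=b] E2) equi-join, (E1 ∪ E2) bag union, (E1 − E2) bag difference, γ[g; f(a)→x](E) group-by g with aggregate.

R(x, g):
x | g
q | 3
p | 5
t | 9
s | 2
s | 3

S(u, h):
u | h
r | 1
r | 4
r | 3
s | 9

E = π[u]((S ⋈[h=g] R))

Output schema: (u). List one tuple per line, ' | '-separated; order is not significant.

Per-node cardinality:
  S → 4
  R → 5
  (S ⋈[h=g] R) → 3
  π[u]((S ⋈[h=g] R)) → 3

== RESULT ==
u
r
r
s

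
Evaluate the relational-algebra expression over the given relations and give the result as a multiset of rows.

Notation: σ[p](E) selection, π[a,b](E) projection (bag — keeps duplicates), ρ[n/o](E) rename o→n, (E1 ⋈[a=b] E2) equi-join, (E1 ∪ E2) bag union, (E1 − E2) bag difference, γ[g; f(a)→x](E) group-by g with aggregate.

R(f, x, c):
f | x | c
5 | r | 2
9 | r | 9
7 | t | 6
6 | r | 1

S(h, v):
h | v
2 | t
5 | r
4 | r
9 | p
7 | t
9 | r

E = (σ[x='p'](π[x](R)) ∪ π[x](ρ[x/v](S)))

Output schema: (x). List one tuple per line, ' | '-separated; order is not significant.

Per-node cardinality:
  R → 4
  π[x](R) → 4
  σ[x='p'](π[x](R)) → 0
  S → 6
  ρ[x/v](S) → 6
  π[x](ρ[x/v](S)) → 6
  (σ[x='p'](π[x](R)) ∪ π[x](ρ[x/v](S))) → 6

== RESULT ==
x
p
r
r
r
t
t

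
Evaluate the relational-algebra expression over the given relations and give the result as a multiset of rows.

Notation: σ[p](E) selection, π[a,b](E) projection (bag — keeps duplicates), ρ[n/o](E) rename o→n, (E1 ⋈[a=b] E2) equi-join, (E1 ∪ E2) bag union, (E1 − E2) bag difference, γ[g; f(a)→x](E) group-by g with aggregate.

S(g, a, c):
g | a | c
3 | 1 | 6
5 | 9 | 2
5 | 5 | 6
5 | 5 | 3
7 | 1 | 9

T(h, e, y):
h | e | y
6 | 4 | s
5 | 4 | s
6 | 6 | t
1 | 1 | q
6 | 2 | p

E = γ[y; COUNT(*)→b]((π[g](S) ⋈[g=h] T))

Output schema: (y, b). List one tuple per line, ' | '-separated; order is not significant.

Per-node cardinality:
  S → 5
  π[g](S) → 5
  T → 5
  (π[g](S) ⋈[g=h] T) → 3
  γ[y; COUNT(*)→b]((π[g](S) ⋈[g=h] T)) → 1

== RESULT ==
y | b
s | 3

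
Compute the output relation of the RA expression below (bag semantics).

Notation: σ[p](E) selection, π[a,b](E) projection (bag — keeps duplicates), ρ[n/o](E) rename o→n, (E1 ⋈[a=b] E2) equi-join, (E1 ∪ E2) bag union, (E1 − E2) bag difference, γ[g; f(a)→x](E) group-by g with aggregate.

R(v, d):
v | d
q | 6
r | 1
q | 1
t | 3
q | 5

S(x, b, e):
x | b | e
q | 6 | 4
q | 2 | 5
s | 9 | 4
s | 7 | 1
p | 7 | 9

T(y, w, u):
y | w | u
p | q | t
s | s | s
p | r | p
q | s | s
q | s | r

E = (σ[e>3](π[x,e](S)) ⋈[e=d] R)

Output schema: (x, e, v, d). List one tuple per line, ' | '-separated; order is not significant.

Subexpression sizes:
  S → 5
  π[x,e](S) → 5
  σ[e>3](π[x,e](S)) → 4
  R → 5
  (σ[e>3](π[x,e](S)) ⋈[e=d] R) → 1

== RESULT ==
x | e | v | d
q | 5 | q | 5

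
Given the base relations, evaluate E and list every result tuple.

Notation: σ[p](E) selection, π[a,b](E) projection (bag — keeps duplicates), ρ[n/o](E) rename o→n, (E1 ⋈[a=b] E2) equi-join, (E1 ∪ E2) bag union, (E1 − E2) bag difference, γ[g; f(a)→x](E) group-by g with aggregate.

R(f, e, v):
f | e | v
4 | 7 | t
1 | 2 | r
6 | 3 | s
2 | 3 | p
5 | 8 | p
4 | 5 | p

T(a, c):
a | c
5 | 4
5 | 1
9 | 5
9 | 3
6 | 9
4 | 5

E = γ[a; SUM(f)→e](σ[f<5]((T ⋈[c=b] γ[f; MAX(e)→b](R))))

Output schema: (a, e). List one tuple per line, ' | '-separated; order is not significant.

Stepwise |·|:
  T → 6
  R → 6
  γ[f; MAX(e)→b](R) → 5
  (T ⋈[c=b] γ[f; MAX(e)→b](R)) → 2
  σ[f<5]((T ⋈[c=b] γ[f; MAX(e)→b](R))) → 1
  γ[a; SUM(f)→e](σ[f<5]((T ⋈[c=b] γ[f; MAX(e)→b](R)))) → 1

== RESULT ==
a | e
9 | 2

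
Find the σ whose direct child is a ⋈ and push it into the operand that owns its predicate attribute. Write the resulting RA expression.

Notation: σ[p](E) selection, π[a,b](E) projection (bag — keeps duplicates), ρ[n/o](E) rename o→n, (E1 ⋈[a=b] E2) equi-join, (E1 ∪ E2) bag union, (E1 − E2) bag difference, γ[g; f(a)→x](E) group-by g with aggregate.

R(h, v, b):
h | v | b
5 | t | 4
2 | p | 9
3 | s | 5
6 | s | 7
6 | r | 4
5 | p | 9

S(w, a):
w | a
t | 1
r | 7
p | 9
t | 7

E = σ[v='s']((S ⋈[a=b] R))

σ filters on v, owned by the right side.
E' = (S ⋈[a=b] σ[v='s'](R))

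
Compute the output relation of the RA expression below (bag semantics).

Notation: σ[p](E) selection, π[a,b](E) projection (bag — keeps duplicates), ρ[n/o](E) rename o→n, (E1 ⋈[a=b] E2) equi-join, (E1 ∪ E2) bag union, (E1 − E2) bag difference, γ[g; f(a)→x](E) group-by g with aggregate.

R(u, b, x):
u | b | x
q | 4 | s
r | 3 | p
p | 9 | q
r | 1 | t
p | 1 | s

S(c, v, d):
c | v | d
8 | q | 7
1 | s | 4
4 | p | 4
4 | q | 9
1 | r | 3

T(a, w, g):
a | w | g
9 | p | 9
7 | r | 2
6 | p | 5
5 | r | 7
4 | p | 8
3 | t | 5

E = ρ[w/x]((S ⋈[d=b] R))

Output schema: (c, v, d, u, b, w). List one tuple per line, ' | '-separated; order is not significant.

Row counts bottom-up:
  S → 5
  R → 5
  (S ⋈[d=b] R) → 4
  ρ[w/x]((S ⋈[d=b] R)) → 4

== RESULT ==
c | v | d | u | b | w
1 | r | 3 | r | 3 | p
1 | s | 4 | q | 4 | s
4 | p | 4 | q | 4 | s
4 | q | 9 | p | 9 | q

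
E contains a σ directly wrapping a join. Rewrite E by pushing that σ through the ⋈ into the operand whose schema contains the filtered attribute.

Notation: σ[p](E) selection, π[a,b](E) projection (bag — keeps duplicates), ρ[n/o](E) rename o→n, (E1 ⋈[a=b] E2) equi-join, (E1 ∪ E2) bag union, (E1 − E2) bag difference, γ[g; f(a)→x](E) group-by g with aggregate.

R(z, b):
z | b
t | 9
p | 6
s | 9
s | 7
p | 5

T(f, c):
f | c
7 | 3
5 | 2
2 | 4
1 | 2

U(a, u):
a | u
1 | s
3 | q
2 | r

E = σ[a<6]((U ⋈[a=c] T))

σ filters on a, owned by the left side.
E' = (σ[a<6](U) ⋈[a=c] T)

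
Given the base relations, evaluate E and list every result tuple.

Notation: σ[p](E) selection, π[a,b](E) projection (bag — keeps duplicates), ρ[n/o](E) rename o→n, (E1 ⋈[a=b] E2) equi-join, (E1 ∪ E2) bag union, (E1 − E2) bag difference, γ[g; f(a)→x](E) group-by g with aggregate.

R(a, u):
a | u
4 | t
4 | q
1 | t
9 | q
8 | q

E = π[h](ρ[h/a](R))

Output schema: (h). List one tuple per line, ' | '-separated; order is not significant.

Stepwise |·|:
  R → 5
  ρ[h/a](R) → 5
  π[h](ρ[h/a](R)) → 5

== RESULT ==
h
1
4
4
8
9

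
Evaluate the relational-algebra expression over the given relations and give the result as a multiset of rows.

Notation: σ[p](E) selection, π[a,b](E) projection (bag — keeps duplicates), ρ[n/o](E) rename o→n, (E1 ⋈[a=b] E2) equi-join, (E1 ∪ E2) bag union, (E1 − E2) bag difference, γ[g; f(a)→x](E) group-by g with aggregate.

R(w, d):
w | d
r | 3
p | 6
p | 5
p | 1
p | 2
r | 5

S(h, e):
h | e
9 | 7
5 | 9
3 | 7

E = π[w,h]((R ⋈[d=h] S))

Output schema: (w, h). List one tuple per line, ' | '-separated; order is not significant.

Stepwise |·|:
  R → 6
  S → 3
  (R ⋈[d=h] S) → 3
  π[w,h]((R ⋈[d=h] S)) → 3

== RESULT ==
w | h
p | 5
r | 3
r | 5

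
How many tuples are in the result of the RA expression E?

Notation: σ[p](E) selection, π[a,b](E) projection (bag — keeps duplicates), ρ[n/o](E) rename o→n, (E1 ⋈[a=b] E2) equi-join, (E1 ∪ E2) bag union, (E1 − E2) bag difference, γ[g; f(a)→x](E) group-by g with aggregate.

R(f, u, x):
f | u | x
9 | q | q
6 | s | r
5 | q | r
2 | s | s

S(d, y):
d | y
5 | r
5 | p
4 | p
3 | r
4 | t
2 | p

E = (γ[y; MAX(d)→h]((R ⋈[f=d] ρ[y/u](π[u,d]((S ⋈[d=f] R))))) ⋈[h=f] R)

Per-node cardinality:
  R → 4
  S → 6
  R → 4
  (S ⋈[d=f] R) → 3
  π[u,d]((S ⋈[d=f] R)) → 3
  ρ[y/u](π[u,d]((S ⋈[d=f] R))) → 3
  (R ⋈[f=d] ρ[y/u](π[u,d]((S ⋈[d=f] R)))) → 3
  γ[y; MAX(d)→h]((R ⋈[f=d] ρ[y/u](π[u,d]((S ⋈[d=f] R))))) → 2
  R → 4
  (γ[y; MAX(d)→h]((R ⋈[f=d] ρ[y/u](π[u,d]((S ⋈[d=f] R))))) ⋈[h=f] R) → 2

|E| = 2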